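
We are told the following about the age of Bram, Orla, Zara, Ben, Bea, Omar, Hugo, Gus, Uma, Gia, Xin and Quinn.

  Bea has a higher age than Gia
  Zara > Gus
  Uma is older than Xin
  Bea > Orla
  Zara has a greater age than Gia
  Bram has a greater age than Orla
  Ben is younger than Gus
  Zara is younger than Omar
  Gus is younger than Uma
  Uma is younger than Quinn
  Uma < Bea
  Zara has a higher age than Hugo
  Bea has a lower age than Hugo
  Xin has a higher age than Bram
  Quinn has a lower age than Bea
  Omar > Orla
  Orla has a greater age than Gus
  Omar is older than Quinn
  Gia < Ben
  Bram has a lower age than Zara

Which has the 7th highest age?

Xin

The consecutive relations fix a unique order: Gia < Ben < Gus < Orla < Bram < Xin < Uma < Quinn < Bea < Hugo < Zara < Omar.
Counting 7 from the largest end gives Xin.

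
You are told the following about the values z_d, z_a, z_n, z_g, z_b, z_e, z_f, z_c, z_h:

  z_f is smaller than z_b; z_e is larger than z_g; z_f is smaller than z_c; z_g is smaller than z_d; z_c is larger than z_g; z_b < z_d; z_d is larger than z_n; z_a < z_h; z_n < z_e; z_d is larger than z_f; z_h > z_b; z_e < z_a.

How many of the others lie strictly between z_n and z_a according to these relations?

Chaining upward from z_n reaches: z_e, z_h, z_d.
Chaining downward from z_a reaches: z_g, z_e.
Strictly between z_n and z_a are those in both lists: z_e — 1 element.

1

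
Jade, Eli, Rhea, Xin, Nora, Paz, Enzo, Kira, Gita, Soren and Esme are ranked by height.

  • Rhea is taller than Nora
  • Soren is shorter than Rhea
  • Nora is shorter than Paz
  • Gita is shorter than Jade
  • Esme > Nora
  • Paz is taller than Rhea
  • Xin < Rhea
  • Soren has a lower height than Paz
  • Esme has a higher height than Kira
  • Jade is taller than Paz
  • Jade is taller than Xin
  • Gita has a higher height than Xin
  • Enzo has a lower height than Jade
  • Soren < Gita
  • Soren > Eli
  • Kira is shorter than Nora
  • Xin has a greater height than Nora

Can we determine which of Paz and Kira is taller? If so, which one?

Chaining the given relations: Kira < Nora < Xin < Rhea < Paz.
So Paz is taller.

Paz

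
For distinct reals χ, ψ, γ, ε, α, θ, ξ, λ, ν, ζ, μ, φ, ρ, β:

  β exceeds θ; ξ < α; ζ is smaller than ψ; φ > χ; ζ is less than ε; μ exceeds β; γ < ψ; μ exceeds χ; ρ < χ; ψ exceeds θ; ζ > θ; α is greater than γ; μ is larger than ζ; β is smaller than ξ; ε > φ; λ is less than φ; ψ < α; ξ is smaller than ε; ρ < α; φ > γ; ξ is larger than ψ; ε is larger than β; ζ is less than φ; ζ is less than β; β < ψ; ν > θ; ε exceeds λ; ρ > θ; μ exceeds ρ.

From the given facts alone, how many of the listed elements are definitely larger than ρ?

The elements the relations force above ρ are χ, φ, μ, ε, α — no chain reaches any other.
That is 5.

5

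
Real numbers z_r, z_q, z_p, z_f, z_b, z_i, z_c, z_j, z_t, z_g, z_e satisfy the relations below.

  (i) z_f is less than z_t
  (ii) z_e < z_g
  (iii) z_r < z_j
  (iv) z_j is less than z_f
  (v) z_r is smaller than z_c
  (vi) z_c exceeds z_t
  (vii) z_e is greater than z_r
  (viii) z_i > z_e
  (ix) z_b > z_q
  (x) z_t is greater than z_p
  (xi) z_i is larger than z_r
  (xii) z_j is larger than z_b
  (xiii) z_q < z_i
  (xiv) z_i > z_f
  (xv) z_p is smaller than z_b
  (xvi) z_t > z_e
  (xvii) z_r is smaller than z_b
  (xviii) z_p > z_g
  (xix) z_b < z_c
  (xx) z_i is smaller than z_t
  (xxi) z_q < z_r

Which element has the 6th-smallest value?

The consecutive relations fix a unique order: z_q < z_r < z_e < z_g < z_p < z_b < z_j < z_f < z_i < z_t < z_c.
The 6th smallest is z_b.

z_b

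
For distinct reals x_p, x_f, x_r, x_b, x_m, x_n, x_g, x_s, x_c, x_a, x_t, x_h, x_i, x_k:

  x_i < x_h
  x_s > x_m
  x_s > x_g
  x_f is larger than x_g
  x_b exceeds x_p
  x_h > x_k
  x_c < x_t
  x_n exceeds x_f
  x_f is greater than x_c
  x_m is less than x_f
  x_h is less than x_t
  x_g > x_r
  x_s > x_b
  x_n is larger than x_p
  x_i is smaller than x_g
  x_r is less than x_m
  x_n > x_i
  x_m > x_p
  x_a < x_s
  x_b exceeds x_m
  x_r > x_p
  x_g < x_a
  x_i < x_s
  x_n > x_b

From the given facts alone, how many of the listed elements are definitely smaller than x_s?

7

From x_s the given relations immediately reach x_i, x_g, x_m, x_a, x_b.
From those, x_p, x_r — 7 in total.
Nothing else is reachable below x_s; 7 in all.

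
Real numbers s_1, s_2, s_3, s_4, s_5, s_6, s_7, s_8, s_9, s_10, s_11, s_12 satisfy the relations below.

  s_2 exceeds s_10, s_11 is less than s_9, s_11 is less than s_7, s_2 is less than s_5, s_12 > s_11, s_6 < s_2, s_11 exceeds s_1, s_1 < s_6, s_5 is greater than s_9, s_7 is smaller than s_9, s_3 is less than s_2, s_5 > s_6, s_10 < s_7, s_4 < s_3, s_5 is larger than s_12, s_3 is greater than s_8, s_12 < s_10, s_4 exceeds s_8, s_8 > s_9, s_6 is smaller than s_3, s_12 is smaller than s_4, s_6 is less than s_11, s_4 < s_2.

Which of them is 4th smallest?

Piecing the relations together gives one ordering: s_1 < s_6 < s_11 < s_12 < s_10 < s_7 < s_9 < s_8 < s_4 < s_3 < s_2 < s_5.
Counting 4 from the smallest end gives s_12.

s_12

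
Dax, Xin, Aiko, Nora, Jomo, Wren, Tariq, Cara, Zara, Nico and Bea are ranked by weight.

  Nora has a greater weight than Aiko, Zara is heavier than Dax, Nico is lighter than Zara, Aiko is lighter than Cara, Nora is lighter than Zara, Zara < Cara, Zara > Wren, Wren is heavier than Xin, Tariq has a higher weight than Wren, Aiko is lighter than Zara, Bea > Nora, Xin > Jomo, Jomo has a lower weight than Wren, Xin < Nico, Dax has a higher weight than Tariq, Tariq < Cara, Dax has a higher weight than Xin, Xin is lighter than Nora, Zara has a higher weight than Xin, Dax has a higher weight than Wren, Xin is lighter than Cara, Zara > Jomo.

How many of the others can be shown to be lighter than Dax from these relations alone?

From Dax the given relations immediately reach Xin, Wren, Tariq.
From those, Jomo — 4 in total.
Nothing else is reachable below Dax; 4 in all.

4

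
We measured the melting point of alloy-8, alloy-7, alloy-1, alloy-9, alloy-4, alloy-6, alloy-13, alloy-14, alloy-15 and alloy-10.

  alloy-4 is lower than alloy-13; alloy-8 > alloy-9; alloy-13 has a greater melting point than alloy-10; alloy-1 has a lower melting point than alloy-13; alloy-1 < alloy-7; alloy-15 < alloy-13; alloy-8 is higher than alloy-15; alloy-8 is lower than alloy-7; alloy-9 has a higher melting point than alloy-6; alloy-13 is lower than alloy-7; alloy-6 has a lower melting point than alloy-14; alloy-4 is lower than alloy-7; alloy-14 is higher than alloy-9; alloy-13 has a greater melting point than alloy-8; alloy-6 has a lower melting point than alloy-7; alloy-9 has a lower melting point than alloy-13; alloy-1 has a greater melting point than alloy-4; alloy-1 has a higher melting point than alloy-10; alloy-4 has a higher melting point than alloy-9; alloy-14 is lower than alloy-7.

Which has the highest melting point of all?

alloy-15 is not greatest since alloy-15 < alloy-8; alloy-6 is not greatest since alloy-6 < alloy-14; alloy-10 is not greatest since alloy-10 < alloy-13; alloy-9 is not greatest since alloy-9 < alloy-4; alloy-4 is not greatest since alloy-4 < alloy-7; alloy-8 is not greatest since alloy-8 < alloy-7; alloy-14 is not greatest since alloy-14 < alloy-7; alloy-1 is not greatest since alloy-1 < alloy-7; alloy-13 is not greatest since alloy-13 < alloy-7.
Only alloy-7 has nothing above it, so alloy-7 is the highest melting point.

alloy-7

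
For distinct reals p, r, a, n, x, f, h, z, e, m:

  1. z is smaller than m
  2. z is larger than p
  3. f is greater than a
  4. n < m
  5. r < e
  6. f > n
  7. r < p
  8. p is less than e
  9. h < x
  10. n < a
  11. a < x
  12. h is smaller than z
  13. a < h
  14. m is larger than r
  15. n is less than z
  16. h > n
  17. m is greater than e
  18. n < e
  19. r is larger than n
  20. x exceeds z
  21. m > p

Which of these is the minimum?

Chaining upward from n: directly above it, a, r, f, h, z, e, m; then p, x.
That covers every other element, and nothing is given below n, so n is the minimum.

n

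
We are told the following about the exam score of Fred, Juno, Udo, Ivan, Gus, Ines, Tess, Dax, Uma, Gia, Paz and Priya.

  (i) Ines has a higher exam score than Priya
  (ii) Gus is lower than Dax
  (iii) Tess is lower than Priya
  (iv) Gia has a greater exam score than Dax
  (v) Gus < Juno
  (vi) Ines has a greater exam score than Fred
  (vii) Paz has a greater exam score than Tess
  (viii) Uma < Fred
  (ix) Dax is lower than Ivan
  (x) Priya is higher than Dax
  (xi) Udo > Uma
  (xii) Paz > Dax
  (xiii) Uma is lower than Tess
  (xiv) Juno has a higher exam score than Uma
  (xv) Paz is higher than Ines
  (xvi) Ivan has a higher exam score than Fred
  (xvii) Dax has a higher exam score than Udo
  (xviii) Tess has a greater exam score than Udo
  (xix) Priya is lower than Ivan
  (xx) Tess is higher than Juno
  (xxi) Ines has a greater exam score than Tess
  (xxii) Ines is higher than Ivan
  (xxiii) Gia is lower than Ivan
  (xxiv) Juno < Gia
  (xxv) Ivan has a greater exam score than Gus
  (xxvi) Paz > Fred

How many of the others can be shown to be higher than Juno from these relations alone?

The elements the relations force above Juno are Tess, Gia, Priya, Ivan, Ines, Paz — no chain reaches any other.
That is 6.

6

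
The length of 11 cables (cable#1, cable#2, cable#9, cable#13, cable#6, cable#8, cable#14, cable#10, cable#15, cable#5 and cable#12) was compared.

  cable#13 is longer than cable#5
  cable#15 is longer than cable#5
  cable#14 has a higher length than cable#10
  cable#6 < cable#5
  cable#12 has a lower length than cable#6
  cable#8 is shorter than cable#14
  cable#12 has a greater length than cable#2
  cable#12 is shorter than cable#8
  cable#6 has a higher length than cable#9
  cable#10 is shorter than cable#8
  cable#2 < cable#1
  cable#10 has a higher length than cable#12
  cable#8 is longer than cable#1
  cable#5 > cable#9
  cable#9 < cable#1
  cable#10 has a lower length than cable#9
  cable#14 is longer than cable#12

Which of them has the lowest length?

cable#12 is not least since cable#2 < cable#12; cable#10 is not least since cable#12 < cable#10; cable#9 is not least since cable#10 < cable#9; cable#1 is not least since cable#2 < cable#1; cable#8 is not least since cable#12 < cable#8; cable#14 is not least since cable#10 < cable#14; cable#6 is not least since cable#9 < cable#6; cable#5 is not least since cable#9 < cable#5; cable#13 is not least since cable#5 < cable#13; cable#15 is not least since cable#5 < cable#15.
Only cable#2 has nothing below it, so cable#2 is the lowest length.

cable#2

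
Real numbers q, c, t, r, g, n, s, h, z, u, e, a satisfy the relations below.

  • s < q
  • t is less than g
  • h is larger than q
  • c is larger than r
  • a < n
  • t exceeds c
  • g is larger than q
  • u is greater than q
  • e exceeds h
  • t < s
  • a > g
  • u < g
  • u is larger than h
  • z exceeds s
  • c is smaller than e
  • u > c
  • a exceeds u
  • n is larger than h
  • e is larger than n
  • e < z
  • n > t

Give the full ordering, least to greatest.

Nothing is placed below r, so it is least; from there r < c; c < t; t < s; s < q; q < h; h < u; u < g; g < a; a < n; n < e; e < z, each given directly.

r < c < t < s < q < h < u < g < a < n < e < z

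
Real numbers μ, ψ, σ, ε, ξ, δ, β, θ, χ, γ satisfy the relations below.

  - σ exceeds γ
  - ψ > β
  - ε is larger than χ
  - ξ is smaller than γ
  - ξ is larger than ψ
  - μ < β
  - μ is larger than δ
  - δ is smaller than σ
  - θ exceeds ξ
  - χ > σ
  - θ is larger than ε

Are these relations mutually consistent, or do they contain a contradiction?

Every relation is compatible with δ < μ < β < ψ < ξ < γ < σ < χ < ε < θ; the set is consistent.

consistent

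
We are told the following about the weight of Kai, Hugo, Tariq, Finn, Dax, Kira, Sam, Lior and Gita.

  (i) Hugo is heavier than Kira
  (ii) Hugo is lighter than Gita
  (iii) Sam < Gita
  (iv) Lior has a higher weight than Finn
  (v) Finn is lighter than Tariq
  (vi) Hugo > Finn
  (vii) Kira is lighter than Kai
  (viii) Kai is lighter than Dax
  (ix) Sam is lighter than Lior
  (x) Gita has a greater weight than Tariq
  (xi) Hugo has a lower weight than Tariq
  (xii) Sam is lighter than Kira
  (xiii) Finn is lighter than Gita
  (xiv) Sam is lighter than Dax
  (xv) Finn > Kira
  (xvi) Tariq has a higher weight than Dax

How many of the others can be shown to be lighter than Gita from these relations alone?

7

Directly below Gita: Sam, Finn, Hugo, Tariq.
One step further: Kira, Dax (6 so far).
One step further: Kai (7 so far).
Nothing else is reachable below Gita; 7 in all.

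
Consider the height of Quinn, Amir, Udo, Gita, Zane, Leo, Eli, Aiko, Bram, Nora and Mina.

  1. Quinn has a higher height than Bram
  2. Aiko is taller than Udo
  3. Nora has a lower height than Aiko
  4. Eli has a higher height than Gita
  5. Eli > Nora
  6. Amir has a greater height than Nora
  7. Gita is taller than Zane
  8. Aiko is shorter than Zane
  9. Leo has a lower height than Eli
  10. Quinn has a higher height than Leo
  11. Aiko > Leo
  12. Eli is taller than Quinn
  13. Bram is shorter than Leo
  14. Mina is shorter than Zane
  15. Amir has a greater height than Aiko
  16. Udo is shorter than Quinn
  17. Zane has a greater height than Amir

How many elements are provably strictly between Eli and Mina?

2

Chaining upward from Mina reaches: Zane, Gita.
Chaining downward from Eli reaches: Bram, Udo, Nora, Leo, Quinn, Aiko, Amir, Zane, Gita.
Strictly between Mina and Eli are those in both lists: Zane, Gita — 2 elements.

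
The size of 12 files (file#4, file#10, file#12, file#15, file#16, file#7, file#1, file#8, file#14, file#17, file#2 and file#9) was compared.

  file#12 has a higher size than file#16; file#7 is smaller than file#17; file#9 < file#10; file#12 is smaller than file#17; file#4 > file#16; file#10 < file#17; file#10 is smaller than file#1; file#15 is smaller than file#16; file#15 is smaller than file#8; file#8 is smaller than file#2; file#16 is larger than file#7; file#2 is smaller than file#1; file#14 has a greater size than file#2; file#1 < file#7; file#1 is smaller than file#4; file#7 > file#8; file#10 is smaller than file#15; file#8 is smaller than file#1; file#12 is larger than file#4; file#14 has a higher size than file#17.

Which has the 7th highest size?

Piecing the relations together gives one ordering: file#9 < file#10 < file#15 < file#8 < file#2 < file#1 < file#7 < file#16 < file#4 < file#12 < file#17 < file#14.
Counting 7 from the largest end gives file#1.

file#1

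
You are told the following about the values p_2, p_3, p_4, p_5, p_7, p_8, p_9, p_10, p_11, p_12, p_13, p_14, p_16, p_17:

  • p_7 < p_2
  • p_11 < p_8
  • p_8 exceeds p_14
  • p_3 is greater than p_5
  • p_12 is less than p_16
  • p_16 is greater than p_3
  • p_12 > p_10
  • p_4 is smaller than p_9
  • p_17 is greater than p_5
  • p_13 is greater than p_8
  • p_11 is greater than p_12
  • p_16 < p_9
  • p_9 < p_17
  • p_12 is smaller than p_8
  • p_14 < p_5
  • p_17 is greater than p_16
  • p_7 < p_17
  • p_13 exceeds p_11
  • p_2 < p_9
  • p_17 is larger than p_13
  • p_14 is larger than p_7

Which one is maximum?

Chaining downward from p_17: directly below it, p_7, p_5, p_16, p_9, p_13; then p_2, p_14, p_12, p_11, p_8, p_4, p_3; then p_10.
That covers every other element, and nothing is given above p_17, so p_17 is the maximum.

p_17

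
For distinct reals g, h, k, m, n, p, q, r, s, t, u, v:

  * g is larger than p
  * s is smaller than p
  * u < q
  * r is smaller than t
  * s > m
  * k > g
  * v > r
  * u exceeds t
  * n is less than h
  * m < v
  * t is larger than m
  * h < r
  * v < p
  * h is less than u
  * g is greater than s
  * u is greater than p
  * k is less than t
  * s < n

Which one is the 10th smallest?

Chaining the given pairs: m < s < n < h < r < v < p < g < k < t < u < q.
The 10th smallest is t.

t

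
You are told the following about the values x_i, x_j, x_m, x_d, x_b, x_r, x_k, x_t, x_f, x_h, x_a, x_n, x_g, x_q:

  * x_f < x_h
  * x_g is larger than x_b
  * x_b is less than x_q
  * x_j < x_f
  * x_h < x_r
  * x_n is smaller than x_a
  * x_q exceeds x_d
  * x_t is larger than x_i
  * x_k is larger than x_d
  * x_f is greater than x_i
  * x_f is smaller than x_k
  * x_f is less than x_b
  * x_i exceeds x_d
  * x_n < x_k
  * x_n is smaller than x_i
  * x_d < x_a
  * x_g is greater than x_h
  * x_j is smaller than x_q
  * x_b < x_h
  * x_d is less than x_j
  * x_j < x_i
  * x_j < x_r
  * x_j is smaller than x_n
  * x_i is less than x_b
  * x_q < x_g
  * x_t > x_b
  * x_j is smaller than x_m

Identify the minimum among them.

x_d

Chaining upward from x_d: directly above it, x_j, x_i, x_k, x_q, x_a; then x_n, x_m, x_f, x_b, x_t, x_r, x_g; then x_h.
That covers every other element, and nothing is given below x_d, so x_d is the minimum.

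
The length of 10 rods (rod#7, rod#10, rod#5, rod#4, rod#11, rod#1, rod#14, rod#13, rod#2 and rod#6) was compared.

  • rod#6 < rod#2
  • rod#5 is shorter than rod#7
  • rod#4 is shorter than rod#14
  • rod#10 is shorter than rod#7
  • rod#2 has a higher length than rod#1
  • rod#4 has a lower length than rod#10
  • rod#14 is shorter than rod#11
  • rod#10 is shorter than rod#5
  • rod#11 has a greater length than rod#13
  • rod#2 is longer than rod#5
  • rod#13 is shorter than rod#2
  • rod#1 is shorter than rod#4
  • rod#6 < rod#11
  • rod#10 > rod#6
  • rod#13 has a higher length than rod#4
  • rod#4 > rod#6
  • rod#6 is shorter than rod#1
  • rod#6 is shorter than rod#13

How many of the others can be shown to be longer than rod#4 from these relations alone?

7

From rod#4 the given relations immediately reach rod#13, rod#10, rod#14.
From those, rod#5, rod#7, rod#11, rod#2 — 7 in total.
No other element is forced above rod#4 by the given relations, so the count is 7.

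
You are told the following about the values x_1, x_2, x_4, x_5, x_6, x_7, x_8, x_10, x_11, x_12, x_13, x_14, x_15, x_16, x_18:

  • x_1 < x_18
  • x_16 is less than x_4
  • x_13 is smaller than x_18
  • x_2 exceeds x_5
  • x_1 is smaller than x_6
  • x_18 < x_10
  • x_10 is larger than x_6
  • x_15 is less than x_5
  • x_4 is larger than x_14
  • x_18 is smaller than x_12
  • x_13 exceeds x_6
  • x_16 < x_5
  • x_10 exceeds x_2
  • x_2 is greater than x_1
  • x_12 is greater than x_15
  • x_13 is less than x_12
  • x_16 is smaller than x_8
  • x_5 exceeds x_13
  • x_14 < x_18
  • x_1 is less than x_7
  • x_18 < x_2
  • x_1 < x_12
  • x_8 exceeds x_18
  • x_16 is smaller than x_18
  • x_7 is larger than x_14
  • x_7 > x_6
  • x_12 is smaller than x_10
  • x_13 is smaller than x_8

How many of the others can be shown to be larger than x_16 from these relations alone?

The elements the relations force above x_16 are x_18, x_8, x_5, x_2, x_4, x_12, x_10 — no chain reaches any other.
That is 7.

7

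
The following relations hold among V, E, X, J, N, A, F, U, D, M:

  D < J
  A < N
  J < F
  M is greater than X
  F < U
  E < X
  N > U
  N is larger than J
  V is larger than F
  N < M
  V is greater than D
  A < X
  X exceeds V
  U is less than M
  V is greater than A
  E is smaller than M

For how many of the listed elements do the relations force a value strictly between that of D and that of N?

3

Chaining upward from D reaches: J, F, U, V, X, M.
Chaining downward from N reaches: A, J, F, U.
Strictly between D and N are those in both lists: J, F, U — 3 elements.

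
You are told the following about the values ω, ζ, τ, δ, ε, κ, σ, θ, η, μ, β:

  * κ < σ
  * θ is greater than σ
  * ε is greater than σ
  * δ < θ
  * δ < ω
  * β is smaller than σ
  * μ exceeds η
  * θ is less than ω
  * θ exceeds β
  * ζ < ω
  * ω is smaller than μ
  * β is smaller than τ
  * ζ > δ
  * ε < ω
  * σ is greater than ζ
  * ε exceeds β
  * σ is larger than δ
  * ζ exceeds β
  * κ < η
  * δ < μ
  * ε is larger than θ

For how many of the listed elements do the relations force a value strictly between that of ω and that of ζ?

3

Chaining upward from ζ reaches: σ, θ, ε, μ.
Chaining downward from ω reaches: β, δ, κ, σ, θ, ε.
Strictly between ζ and ω are those in both lists: σ, θ, ε — 3 elements.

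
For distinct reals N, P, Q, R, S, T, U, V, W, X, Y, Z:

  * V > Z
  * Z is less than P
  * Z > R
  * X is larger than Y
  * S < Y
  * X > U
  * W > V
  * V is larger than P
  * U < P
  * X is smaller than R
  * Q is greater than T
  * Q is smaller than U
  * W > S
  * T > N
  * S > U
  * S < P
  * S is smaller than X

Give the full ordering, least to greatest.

Each adjacent pair is fixed by a given relation: N < T; T < Q; Q < U; U < S; S < Y; Y < X; X < R; R < Z; Z < P; P < V; V < W. Chaining them end to end gives the full order.

N < T < Q < U < S < Y < X < R < Z < P < V < W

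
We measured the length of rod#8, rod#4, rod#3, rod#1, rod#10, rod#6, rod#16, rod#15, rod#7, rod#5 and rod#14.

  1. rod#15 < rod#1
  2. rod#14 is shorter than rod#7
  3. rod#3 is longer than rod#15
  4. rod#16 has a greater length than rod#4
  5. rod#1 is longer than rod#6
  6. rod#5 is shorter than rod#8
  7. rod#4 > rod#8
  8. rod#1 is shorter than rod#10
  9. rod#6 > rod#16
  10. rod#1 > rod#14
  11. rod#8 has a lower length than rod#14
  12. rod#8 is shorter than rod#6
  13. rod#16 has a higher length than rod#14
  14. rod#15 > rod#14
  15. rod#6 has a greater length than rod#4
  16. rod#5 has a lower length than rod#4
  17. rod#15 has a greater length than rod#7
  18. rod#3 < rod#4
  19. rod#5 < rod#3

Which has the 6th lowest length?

The consecutive relations fix a unique order: rod#5 < rod#8 < rod#14 < rod#7 < rod#15 < rod#3 < rod#4 < rod#16 < rod#6 < rod#1 < rod#10.
Counting 6 from the smallest end gives rod#3.

rod#3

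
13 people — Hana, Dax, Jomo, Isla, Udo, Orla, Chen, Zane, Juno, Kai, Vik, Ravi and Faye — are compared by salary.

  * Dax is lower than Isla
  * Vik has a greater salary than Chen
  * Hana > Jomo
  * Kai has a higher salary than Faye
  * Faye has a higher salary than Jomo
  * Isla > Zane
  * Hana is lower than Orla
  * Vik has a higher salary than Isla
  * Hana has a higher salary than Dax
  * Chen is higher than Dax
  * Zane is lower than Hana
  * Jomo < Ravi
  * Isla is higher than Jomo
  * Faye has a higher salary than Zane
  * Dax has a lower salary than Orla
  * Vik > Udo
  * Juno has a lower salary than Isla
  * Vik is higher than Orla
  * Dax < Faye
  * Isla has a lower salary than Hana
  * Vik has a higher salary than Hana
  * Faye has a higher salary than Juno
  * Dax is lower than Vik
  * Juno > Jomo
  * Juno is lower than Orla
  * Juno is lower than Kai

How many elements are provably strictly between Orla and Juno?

2

Chaining upward from Juno reaches: Isla, Hana, Faye, Kai, Vik.
Chaining downward from Orla reaches: Zane, Dax, Jomo, Isla, Hana.
Strictly between Juno and Orla are those in both lists: Isla, Hana — 2 elements.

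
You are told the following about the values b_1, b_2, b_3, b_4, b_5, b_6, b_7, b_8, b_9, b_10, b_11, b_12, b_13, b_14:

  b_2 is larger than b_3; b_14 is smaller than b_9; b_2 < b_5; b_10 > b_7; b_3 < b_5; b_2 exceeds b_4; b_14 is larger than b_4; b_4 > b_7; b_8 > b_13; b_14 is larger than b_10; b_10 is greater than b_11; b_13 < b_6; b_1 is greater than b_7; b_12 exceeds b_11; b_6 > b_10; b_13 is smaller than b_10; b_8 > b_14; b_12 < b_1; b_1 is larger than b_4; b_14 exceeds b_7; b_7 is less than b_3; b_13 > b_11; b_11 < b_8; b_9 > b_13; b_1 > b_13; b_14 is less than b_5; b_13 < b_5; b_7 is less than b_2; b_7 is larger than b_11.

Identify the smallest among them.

Chaining upward from b_11: directly above it, b_12, b_7, b_13, b_10, b_8; then b_4, b_3, b_2, b_14, b_5, b_9, b_1, b_6.
That covers every other element, and nothing is given below b_11, so b_11 is the smallest.

b_11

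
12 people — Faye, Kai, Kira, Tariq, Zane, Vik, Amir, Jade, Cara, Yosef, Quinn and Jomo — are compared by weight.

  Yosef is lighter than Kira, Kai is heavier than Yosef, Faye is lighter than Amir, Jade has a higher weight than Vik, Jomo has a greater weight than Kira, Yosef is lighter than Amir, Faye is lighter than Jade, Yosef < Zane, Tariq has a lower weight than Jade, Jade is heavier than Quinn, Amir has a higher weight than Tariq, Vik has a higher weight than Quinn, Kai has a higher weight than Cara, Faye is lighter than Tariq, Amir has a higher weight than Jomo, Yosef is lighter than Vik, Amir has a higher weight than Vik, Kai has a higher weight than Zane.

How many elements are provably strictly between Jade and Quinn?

1

Chaining upward from Quinn reaches: Vik, Amir.
Chaining downward from Jade reaches: Faye, Yosef, Vik, Tariq.
Strictly between Quinn and Jade are those in both lists: Vik — 1 element.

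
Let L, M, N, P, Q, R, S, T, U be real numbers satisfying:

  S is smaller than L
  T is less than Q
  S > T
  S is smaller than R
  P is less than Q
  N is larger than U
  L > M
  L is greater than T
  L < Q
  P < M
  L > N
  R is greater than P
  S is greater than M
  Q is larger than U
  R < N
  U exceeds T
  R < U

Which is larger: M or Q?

Chaining the given relations: M < S < R < U < N < L < Q.
So M < Q; Q is the larger of the two.

Q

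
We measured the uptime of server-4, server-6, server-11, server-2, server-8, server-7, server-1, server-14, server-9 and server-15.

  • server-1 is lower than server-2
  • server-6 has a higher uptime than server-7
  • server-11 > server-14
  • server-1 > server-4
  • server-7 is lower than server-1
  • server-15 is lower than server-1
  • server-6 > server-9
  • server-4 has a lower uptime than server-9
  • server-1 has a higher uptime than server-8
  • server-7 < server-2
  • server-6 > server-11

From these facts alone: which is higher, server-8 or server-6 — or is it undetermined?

undetermined

Following every chain through server-8: above server-8 we get server-1, server-2.
server-6 is not reached, and no chain runs the other way from server-6 to server-8.
So the given relations leave the order of server-8 and server-6 undetermined.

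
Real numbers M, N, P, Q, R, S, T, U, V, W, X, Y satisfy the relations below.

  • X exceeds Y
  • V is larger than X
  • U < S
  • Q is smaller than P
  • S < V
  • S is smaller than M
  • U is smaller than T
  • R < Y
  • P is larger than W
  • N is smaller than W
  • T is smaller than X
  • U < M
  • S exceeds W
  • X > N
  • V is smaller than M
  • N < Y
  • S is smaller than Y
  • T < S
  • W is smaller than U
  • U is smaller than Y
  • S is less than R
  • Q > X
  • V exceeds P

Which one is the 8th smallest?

X

The consecutive relations fix a unique order: N < W < U < T < S < R < Y < X < Q < P < V < M.
The 8th smallest is X.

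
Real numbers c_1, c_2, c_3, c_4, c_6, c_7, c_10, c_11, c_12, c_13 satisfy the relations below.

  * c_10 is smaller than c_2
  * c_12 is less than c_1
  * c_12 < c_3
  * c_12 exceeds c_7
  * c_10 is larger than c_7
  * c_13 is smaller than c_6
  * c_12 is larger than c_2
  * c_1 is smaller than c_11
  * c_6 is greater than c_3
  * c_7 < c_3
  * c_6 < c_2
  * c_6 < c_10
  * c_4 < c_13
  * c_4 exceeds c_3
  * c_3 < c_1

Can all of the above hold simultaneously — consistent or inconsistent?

inconsistent

Chaining the given relations yields c_3 < c_4 < c_13 < c_6 < c_10 < c_2 < c_12, so c_3 < c_12. But one relation states c_12 < c_3. These cannot both hold.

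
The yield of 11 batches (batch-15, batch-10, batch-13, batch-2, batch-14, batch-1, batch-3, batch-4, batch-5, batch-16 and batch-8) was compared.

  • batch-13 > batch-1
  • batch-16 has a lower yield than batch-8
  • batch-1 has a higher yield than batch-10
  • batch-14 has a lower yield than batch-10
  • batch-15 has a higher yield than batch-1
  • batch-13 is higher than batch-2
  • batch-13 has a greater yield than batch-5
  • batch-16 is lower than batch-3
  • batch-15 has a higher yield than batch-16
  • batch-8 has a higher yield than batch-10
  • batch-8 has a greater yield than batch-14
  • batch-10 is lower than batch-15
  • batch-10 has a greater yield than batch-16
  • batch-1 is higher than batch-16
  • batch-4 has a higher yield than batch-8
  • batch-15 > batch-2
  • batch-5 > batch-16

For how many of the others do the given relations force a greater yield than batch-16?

8

The elements the relations force above batch-16 are batch-10, batch-8, batch-1, batch-5, batch-15, batch-13, batch-3, batch-4 — no chain reaches any other.
That is 8.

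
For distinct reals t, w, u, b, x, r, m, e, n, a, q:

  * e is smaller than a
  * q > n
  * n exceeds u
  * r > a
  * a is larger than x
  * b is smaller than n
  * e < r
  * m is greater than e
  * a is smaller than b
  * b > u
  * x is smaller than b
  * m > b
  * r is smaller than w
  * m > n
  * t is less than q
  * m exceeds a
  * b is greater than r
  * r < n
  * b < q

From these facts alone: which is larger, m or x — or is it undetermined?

m

The relevant relations are x < a; a < r; r < b; b < n; n < m.
Chaining these gives x < a < r < b < n < m.
So m is larger.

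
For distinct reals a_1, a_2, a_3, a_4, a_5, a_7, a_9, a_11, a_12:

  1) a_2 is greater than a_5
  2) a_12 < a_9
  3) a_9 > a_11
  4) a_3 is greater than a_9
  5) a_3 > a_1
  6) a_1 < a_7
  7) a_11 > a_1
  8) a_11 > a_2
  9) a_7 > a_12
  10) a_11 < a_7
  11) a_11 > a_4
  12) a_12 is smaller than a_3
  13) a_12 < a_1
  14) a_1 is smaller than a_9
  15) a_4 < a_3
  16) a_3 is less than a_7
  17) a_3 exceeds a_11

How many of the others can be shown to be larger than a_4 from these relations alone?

4

The elements the relations force above a_4 are a_11, a_9, a_3, a_7 — no chain reaches any other.
That is 4.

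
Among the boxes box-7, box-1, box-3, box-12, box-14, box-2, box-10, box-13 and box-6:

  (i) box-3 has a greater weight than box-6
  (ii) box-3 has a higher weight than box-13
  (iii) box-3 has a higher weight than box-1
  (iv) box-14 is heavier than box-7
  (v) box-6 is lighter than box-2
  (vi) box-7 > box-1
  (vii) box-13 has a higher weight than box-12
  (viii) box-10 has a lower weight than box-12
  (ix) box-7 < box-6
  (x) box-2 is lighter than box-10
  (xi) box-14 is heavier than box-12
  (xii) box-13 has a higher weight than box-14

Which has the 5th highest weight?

box-10

Piecing the relations together gives one ordering: box-1 < box-7 < box-6 < box-2 < box-10 < box-12 < box-14 < box-13 < box-3.
Counting 5 from the largest end gives box-10.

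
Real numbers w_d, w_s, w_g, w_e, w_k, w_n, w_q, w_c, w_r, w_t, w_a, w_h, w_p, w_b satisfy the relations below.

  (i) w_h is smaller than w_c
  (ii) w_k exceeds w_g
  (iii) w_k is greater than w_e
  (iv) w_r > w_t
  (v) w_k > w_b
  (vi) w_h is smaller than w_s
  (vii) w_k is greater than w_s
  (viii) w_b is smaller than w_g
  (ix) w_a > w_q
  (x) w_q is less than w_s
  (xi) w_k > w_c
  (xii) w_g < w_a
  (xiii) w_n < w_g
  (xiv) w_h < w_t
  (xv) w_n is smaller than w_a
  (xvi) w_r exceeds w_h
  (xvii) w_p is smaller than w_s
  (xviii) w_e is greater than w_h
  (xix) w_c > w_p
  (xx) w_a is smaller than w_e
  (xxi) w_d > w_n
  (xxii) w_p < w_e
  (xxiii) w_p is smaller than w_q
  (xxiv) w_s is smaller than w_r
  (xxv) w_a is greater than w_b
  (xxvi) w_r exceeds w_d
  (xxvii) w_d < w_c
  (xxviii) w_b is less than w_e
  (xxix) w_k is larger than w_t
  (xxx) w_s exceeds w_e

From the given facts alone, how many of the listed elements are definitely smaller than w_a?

5

Directly below w_a: w_n, w_b, w_g, w_q.
One step further: w_p (5 so far).
No other element is forced below w_a by the given relations, so the count is 5.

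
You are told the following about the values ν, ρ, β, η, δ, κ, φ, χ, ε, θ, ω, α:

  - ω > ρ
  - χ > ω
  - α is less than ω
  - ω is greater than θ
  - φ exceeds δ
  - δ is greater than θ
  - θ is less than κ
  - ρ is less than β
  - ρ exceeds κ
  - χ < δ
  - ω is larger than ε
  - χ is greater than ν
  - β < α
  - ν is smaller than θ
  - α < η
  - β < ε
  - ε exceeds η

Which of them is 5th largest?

The consecutive relations fix a unique order: ν < θ < κ < ρ < β < α < η < ε < ω < χ < δ < φ.
The 5th largest is ε.

ε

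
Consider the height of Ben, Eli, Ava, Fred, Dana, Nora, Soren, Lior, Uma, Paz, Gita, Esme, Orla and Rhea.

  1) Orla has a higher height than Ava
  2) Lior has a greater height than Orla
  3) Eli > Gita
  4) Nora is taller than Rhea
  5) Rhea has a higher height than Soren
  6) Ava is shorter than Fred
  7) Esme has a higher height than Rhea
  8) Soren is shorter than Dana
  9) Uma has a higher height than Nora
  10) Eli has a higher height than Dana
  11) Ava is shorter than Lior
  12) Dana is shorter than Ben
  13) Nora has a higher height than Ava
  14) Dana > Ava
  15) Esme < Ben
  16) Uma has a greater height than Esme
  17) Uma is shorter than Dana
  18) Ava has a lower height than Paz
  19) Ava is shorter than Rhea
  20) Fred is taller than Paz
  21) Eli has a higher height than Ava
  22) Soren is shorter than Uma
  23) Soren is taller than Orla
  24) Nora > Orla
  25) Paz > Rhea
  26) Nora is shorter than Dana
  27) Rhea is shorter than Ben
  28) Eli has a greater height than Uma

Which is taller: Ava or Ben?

Ava < Orla and Orla < Soren give Ava < Soren.
Then Soren < Rhea extends the chain to Rhea.
With Rhea < Nora: Ava < Orla < Soren < Rhea < Nora.
Then Nora < Uma extends the chain to Uma.
With Uma < Dana: Ava < Orla < Soren < Rhea < Nora < Uma < Dana.
Then Dana < Ben extends the chain to Ben.
So Ava < Ben; Ben is the taller of the two.

Ben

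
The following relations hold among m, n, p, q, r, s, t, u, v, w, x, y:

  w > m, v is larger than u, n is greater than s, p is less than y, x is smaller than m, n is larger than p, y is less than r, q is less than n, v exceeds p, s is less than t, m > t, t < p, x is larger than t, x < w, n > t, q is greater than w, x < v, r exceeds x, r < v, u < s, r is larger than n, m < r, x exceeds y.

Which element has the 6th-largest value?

m

The consecutive relations fix a unique order: u < s < t < p < y < x < m < w < q < n < r < v.
Counting 6 from the largest end gives m.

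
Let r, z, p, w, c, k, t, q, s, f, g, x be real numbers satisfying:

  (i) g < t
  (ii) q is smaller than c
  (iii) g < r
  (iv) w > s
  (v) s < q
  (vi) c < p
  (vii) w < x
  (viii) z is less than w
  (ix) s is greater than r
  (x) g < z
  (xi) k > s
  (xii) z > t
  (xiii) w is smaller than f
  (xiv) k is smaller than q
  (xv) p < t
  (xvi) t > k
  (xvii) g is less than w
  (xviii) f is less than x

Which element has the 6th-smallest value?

c

Piecing the relations together gives one ordering: g < r < s < k < q < c < p < t < z < w < f < x.
The 6th smallest is c.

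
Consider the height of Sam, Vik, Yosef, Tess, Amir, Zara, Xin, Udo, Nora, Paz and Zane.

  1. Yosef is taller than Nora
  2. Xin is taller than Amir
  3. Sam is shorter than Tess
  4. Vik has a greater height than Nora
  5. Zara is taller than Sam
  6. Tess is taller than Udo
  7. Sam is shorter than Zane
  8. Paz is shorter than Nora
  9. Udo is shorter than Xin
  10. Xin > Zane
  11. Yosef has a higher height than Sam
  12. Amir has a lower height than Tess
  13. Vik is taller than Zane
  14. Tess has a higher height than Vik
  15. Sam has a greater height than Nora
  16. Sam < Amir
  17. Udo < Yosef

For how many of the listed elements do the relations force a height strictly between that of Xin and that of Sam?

2

The relations place Sam below Xin. An element lies strictly between them when it is forced above Sam and also forced below Xin.
Above Sam: {Zane, Amir, Vik, Yosef, Zara, Tess}. Below Xin: {Paz, Nora, Udo, Zane, Amir}.
Intersection: {Zane, Amir} — 2.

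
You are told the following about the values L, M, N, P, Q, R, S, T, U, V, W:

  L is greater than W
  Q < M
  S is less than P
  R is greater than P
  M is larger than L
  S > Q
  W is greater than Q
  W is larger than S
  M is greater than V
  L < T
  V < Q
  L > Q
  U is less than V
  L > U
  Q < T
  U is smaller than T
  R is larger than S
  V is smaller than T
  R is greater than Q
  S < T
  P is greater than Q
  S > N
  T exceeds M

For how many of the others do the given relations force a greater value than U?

9

From U the given relations immediately reach V, L, T.
From those, Q, M — 5 in total.
From those, S, W, P, R — 9 in total.
Nothing else is reachable above U; 9 in all.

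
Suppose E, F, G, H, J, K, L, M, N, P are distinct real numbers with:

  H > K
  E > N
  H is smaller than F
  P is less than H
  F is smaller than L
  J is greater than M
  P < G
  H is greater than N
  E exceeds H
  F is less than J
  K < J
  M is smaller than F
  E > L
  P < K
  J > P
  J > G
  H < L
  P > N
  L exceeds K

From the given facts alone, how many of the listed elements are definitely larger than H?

From H the given relations immediately reach F, L, E.
From those, J — 4 in total.
Nothing else is reachable above H; 4 in all.

4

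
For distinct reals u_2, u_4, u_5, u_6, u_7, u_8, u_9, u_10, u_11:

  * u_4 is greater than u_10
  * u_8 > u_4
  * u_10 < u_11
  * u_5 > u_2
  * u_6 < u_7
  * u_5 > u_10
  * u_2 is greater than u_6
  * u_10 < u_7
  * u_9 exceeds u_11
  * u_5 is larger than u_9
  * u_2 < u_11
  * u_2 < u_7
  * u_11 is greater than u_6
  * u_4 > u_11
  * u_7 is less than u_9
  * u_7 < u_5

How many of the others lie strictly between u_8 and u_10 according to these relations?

2

Chaining upward from u_10 reaches: u_11, u_7, u_4, u_9, u_5.
Chaining downward from u_8 reaches: u_6, u_2, u_11, u_4.
Strictly between u_10 and u_8 are those in both lists: u_11, u_4 — 2 elements.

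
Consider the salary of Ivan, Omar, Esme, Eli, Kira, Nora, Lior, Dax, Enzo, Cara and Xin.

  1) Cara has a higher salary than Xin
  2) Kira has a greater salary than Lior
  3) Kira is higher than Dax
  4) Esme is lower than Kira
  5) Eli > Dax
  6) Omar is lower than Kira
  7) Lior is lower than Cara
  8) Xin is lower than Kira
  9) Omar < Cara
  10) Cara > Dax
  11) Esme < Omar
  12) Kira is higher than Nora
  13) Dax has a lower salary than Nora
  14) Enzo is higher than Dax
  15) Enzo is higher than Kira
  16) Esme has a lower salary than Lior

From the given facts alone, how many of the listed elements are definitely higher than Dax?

From Dax the given relations immediately reach Eli, Nora, Kira, Cara, Enzo.
No other element is forced above Dax by the given relations, so the count is 5.

5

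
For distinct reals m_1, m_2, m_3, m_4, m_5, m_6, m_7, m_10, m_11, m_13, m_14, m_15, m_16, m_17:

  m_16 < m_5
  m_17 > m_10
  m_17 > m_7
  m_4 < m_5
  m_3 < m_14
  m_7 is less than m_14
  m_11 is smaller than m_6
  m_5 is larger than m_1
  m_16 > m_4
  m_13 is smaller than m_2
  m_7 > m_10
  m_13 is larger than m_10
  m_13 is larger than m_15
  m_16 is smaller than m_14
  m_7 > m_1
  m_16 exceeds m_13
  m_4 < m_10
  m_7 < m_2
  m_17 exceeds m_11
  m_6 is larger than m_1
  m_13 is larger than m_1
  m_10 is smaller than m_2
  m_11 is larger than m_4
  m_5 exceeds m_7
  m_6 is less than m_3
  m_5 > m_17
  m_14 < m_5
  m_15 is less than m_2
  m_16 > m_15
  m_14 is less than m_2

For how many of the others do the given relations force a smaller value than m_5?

Directly below m_5: m_4, m_1, m_7, m_16, m_17, m_14.
One step further: m_11, m_10, m_15, m_13, m_3 (11 so far).
One step further: m_6 (12 so far).
No other element is forced below m_5 by the given relations, so the count is 12.

12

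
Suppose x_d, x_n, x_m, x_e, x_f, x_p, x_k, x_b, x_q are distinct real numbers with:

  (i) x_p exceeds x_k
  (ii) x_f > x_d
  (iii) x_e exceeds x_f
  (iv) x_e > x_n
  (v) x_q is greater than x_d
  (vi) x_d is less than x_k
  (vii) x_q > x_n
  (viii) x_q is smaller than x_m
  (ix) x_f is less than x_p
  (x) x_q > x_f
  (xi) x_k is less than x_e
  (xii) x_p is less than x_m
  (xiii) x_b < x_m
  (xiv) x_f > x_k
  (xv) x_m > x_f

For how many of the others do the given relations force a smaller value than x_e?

The elements the relations force below x_e are x_d, x_n, x_k, x_f — no chain reaches any other.
That is 4.

4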